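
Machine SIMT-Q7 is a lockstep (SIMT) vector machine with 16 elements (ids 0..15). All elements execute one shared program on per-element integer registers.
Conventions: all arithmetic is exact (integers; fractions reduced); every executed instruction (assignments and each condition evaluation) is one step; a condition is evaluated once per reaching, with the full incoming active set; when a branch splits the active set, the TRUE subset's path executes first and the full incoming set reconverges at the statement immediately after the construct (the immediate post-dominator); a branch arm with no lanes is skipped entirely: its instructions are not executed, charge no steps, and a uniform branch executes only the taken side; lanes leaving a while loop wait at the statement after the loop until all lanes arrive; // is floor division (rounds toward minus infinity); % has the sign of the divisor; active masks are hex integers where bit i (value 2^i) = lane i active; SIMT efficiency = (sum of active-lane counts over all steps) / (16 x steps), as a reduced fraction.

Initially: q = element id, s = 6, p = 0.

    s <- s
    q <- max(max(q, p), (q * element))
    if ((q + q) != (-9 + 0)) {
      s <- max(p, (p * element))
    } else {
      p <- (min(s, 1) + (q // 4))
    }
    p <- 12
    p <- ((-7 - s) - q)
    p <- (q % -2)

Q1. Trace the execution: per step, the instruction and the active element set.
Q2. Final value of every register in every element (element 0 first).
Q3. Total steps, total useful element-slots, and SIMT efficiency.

step 0: s <- s                       0xffff
step 1: q <- max(max(q, p), (q * element)) 0xffff
step 2: eval ((q + q) != (-9 + 0))   0xffff
step 3: s <- max(p, (p * element))   0xffff
step 4: p <- 12                      0xffff
step 5: p <- ((-7 - s) - q)          0xffff
step 6: p <- (q % -2)                0xffff

Answer: 7 steps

q: 0,1,4,9,16,25,36,49,64,81,100,121,144,169,196,225
s: 0,0,0,0,0,0,0,0,0,0,0,0,0,0,0,0
p: 0,-1,0,-1,0,-1,0,-1,0,-1,0,-1,0,-1,0,-1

steps = 7; useful = 112; efficiency = 112/112 = 1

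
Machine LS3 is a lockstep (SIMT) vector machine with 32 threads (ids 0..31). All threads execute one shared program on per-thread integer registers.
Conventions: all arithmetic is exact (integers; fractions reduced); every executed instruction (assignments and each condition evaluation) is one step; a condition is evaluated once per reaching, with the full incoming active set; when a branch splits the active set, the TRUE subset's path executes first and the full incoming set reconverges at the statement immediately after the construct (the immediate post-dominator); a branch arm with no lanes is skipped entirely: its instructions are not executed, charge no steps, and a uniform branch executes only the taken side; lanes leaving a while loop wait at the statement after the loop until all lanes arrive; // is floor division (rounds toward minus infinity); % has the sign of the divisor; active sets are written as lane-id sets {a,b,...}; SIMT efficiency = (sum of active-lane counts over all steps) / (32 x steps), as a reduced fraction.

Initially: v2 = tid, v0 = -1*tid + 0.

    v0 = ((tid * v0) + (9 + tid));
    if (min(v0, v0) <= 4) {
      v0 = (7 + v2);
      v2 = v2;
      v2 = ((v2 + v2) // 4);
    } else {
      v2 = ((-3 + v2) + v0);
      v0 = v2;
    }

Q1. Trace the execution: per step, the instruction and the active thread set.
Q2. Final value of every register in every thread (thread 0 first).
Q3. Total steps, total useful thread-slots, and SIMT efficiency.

step 0: v0 <- ((tid * v0) + (9 + tid)) {0,1,2,3,4,5,6,7,8,9,10,11,12,13,14,15,16,17,18,19,20,21,22,23,24,25,26,27,28,29,30,31}
step 1: eval (min(v0, v0) <= 4)      {0,1,2,3,4,5,6,7,8,9,10,11,12,13,14,15,16,17,18,19,20,21,22,23,24,25,26,27,28,29,30,31}
step 2: v0 <- (7 + v2)               {3,4,5,6,7,8,9,10,11,12,13,14,15,16,17,18,19,20,21,22,23,24,25,26,27,28,29,30,31}
step 3: v2 <- v2                     {3,4,5,6,7,8,9,10,11,12,13,14,15,16,17,18,19,20,21,22,23,24,25,26,27,28,29,30,31}
step 4: v2 <- ((v2 + v2) // 4)       {3,4,5,6,7,8,9,10,11,12,13,14,15,16,17,18,19,20,21,22,23,24,25,26,27,28,29,30,31}
step 5: v2 <- ((-3 + v2) + v0)       {0,1,2}
step 6: v0 <- v2                     {0,1,2}

Answer: 7 steps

v2: 6,7,6,1,2,2,3,3,4,4,5,5,6,6,7,7,8,8,9,9,10,10,11,11,12,12,13,13,14,14,15,15
v0: 6,7,6,10,11,12,13,14,15,16,17,18,19,20,21,22,23,24,25,26,27,28,29,30,31,32,33,34,35,36,37,38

steps = 7; useful = 157; efficiency = 157/224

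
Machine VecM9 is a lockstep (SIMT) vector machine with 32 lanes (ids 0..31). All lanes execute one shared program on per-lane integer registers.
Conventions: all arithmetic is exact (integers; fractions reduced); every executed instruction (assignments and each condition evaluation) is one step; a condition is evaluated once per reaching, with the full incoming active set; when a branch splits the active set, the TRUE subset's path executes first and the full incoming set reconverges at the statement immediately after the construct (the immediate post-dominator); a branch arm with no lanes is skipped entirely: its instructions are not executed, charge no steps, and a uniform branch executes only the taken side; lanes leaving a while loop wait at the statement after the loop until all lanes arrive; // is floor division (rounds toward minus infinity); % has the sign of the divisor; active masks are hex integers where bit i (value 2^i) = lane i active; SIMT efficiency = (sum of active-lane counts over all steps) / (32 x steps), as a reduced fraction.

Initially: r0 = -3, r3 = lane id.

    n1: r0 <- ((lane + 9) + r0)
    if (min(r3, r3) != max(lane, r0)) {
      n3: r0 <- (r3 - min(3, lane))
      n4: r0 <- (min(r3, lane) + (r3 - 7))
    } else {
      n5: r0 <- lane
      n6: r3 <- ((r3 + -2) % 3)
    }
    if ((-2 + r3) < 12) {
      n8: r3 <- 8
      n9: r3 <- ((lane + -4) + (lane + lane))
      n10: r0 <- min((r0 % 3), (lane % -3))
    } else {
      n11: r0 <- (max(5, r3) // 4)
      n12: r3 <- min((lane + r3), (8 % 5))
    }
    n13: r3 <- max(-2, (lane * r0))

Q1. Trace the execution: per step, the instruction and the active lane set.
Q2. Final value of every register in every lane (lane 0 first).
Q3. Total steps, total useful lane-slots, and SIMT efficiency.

step 0: r0 <- ((lane + 9) + r0)      0xffffffff
step 1: eval (min(r3, r3) != max(lane, r0)) 0xffffffff
step 2: r0 <- (r3 - min(3, lane))    0xffffffff
step 3: r0 <- (min(r3, lane) + (r3 - 7)) 0xffffffff
step 4: eval ((-2 + r3) < 12)        0xffffffff
step 5: r3 <- 8                      0x00003fff
step 6: r3 <- ((lane + -4) + (lane + lane)) 0x00003fff
step 7: r0 <- min((r0 % 3), (lane % -3)) 0x00003fff
step 8: r0 <- (max(5, r3) // 4)      0xffffc000
step 9: r3 <- min((lane + r3), (8 % 5)) 0xffffc000
step 10: r3 <- max(-2, (lane * r0))   0xffffffff

Answer: 11 steps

r0: 0,-2,-1,0,-2,-1,0,-2,-1,0,-2,-1,0,-2,3,3,4,4,4,4,5,5,5,5,6,6,6,6,7,7,7,7
r3: 0,-2,-2,0,-2,-2,0,-2,-2,0,-2,-2,0,-2,42,45,64,68,72,76,100,105,110,115,144,150,156,162,196,203,210,217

steps = 11; useful = 270; efficiency = 270/352 = 135/176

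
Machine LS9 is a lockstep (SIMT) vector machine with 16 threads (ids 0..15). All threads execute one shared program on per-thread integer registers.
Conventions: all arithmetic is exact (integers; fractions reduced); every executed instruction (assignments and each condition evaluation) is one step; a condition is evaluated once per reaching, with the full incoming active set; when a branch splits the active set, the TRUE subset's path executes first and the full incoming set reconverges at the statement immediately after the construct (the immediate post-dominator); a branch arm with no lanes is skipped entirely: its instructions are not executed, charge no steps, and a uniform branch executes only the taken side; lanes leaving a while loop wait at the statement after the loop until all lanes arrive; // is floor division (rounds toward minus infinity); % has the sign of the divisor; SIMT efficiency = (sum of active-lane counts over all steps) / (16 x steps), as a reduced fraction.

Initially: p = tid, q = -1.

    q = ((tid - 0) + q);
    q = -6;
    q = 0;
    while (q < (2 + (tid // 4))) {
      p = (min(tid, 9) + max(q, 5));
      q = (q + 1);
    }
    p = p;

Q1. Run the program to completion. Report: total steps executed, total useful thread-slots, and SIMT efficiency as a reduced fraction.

Answer: 20 steps, 248 useful, 31/40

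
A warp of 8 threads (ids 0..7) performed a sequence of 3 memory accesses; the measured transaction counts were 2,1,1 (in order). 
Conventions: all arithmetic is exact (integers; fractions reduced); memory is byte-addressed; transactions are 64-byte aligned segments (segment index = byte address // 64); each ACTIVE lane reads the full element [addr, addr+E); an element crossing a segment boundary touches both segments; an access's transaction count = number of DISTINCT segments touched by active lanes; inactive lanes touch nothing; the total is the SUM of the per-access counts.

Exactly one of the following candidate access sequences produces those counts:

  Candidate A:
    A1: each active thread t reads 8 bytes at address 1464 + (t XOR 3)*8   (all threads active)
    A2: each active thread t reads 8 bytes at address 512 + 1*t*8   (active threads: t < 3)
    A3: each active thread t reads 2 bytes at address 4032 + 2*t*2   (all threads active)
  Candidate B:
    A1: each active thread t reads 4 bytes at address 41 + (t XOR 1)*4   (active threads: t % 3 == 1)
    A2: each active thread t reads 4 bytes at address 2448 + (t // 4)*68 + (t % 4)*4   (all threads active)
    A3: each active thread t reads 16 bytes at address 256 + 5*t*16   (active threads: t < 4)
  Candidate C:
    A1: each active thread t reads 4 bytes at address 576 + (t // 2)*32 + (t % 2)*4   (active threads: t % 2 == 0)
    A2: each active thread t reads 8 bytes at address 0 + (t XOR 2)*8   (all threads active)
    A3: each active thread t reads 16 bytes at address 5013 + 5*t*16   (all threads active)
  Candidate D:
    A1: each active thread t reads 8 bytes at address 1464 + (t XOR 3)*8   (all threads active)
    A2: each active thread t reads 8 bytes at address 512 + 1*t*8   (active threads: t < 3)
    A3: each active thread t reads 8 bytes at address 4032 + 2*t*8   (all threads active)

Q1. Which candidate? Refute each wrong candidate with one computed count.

B: A2 gives 2 transactions, not 1
C: A3 gives 10 transactions, not 1
D: A3 gives 2 transactions, not 1
A: all counts match (2,1,1)

Answer: A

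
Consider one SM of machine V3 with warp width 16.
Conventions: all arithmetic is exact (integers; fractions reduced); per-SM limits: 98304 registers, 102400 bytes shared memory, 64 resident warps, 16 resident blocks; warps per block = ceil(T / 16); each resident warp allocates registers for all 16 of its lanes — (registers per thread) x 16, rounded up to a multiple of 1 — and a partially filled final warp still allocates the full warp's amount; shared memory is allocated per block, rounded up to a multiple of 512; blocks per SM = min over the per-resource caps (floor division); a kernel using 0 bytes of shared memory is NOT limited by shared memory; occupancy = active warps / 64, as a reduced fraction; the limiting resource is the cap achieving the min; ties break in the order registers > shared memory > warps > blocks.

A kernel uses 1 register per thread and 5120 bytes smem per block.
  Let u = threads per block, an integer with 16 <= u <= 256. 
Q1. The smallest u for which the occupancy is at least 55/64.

Answer: u = 49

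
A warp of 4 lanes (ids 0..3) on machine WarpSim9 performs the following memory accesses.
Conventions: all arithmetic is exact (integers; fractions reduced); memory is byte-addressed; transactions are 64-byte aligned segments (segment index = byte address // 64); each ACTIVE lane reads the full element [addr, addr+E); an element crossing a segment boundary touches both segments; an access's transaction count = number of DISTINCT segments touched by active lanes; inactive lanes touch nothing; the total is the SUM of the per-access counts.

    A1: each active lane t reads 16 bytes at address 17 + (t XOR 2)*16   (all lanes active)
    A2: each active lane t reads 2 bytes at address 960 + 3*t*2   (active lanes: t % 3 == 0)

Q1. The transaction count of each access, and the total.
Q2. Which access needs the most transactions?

A1: 2 transactions
A2: 1 transaction

Answer: 2,1; total 3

Answer: A1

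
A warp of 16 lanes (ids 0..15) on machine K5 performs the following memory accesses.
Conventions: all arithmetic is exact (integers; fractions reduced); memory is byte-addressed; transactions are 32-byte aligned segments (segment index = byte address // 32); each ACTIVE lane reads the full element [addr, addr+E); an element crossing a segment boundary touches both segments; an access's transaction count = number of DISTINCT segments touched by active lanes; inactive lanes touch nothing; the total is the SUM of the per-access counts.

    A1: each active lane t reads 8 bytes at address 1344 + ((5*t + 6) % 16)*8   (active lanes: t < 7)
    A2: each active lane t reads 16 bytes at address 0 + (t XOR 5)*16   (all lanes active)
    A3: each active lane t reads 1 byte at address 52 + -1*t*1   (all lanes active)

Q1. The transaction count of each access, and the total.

A1: 4 transactions
A2: 8 transactions
A3: 1 transaction

Answer: 4,8,1; total 13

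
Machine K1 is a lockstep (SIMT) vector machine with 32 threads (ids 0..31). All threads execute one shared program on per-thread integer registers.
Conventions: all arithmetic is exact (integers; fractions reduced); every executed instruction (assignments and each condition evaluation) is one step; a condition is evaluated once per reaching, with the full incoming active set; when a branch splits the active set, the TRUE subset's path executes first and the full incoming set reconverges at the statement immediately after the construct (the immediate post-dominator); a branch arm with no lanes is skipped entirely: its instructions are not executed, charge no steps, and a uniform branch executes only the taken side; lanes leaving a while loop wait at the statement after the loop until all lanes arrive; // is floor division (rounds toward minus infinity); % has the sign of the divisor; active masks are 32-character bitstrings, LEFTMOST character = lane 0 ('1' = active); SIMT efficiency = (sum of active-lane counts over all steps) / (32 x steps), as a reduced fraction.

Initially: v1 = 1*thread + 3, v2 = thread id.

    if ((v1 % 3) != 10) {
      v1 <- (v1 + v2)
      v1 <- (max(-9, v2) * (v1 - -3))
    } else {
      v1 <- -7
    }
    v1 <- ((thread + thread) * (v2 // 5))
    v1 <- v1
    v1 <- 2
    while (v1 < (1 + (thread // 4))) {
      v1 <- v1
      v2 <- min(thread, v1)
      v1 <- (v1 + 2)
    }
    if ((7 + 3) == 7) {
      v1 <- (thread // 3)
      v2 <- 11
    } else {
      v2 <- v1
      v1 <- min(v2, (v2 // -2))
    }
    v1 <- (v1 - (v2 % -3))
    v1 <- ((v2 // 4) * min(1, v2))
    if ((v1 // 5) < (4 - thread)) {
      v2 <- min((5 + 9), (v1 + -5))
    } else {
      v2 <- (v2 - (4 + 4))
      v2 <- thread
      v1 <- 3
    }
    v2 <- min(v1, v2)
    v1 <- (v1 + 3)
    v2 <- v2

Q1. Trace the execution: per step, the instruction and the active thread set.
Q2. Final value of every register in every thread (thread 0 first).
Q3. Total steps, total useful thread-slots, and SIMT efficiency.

step 0: eval ((v1 % 3) != 10)        11111111111111111111111111111111
step 1: v1 <- (v1 + v2)              11111111111111111111111111111111
step 2: v1 <- (max(-9, v2) * (v1 - -3)) 11111111111111111111111111111111
step 3: v1 <- ((thread + thread) * (v2 // 5)) 11111111111111111111111111111111
step 4: v1 <- v1                     11111111111111111111111111111111
step 5: v1 <- 2                      11111111111111111111111111111111
step 6: eval (v1 < (1 + (thread // 4))) 11111111111111111111111111111111
step 7: v1 <- v1                     00000000111111111111111111111111
step 8: v2 <- min(thread, v1)        00000000111111111111111111111111
step 9: v1 <- (v1 + 2)               00000000111111111111111111111111
step 10: eval (v1 < (1 + (thread // 4))) 00000000111111111111111111111111
step 11: v1 <- v1                     00000000000000001111111111111111
step 12: v2 <- min(thread, v1)        00000000000000001111111111111111
step 13: v1 <- (v1 + 2)               00000000000000001111111111111111
step 14: eval (v1 < (1 + (thread // 4))) 00000000000000001111111111111111
step 15: v1 <- v1                     00000000000000000000000011111111
step 16: v2 <- min(thread, v1)        00000000000000000000000011111111
step 17: v1 <- (v1 + 2)               00000000000000000000000011111111
step 18: eval (v1 < (1 + (thread // 4))) 00000000000000000000000011111111
step 19: eval ((7 + 3) == 7)          11111111111111111111111111111111
step 20: v2 <- v1                     11111111111111111111111111111111
step 21: v1 <- min(v2, (v2 // -2))    11111111111111111111111111111111
step 22: v1 <- (v1 - (v2 % -3))       11111111111111111111111111111111
step 23: v1 <- ((v2 // 4) * min(1, v2)) 11111111111111111111111111111111
step 24: eval ((v1 // 5) < (4 - thread)) 11111111111111111111111111111111
step 25: v2 <- min((5 + 9), (v1 + -5)) 11110000000000000000000000000000
step 26: v2 <- (v2 - (4 + 4))         00001111111111111111111111111111
step 27: v2 <- thread                 00001111111111111111111111111111
step 28: v1 <- 3                      00001111111111111111111111111111
step 29: v2 <- min(v1, v2)            11111111111111111111111111111111
step 30: v1 <- (v1 + 3)               11111111111111111111111111111111
step 31: v2 <- v2                     11111111111111111111111111111111

Answer: 32 steps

v1: 3,3,3,3,6,6,6,6,6,6,6,6,6,6,6,6,6,6,6,6,6,6,6,6,6,6,6,6,6,6,6,6
v2: -5,-5,-5,-5,3,3,3,3,3,3,3,3,3,3,3,3,3,3,3,3,3,3,3,3,3,3,3,3,3,3,3,3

steps = 32; useful = 792; efficiency = 792/1024 = 99/128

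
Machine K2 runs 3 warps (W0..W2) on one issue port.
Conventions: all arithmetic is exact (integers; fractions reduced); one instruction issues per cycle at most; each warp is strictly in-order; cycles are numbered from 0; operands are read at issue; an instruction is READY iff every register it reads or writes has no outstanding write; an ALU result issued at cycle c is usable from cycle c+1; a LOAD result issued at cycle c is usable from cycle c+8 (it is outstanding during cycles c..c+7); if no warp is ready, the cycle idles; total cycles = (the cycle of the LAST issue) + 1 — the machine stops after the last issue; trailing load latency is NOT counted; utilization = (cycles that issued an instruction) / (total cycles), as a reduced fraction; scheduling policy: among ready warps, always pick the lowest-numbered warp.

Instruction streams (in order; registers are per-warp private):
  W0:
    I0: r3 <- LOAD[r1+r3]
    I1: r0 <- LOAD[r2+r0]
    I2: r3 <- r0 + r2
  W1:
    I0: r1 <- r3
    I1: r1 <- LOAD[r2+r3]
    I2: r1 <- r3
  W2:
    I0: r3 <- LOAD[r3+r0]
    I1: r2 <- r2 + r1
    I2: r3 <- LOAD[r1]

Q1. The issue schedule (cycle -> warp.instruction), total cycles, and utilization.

cycle 0: W0.I0
cycle 1: W0.I1
cycle 2: W1.I0
cycle 3: W1.I1
cycle 4: W2.I0
cycle 5: W2.I1
cycle 6: idle
cycle 7: idle
cycle 8: idle
cycle 9: W0.I2
cycle 10: idle
cycle 11: W1.I2
cycle 12: W2.I2

Answer: 13 cycles, utilization 9/13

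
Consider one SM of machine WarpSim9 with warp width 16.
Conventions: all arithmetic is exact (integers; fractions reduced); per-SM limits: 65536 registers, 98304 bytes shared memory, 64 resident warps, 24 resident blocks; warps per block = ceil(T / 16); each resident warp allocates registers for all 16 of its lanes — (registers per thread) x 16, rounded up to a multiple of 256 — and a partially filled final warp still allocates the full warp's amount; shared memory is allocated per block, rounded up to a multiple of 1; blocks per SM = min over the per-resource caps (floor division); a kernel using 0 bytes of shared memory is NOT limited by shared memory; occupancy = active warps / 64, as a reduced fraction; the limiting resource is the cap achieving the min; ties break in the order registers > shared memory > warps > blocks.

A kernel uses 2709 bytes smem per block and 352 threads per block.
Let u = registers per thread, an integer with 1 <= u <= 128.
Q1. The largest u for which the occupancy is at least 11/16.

Answer: u = 80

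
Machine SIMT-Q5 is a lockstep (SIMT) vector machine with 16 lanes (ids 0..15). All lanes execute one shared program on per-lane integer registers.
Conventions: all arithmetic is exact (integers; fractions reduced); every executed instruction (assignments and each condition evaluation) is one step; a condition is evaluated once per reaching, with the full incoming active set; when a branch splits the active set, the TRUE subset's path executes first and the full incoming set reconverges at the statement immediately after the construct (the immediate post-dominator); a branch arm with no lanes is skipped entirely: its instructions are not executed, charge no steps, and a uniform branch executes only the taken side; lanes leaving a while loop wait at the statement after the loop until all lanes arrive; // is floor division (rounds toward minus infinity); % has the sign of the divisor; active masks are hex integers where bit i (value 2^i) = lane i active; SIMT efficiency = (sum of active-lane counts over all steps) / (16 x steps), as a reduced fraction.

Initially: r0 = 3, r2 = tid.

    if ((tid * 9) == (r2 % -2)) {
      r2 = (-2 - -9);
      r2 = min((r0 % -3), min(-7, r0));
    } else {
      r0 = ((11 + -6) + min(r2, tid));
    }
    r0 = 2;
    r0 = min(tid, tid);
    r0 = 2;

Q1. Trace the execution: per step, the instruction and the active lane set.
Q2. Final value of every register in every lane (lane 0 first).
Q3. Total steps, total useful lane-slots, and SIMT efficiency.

step 0: eval ((tid * 9) == (r2 % -2)) 0xffff
step 1: r2 <- (-2 - -9)              0x0001
step 2: r2 <- min((r0 % -3), min(-7, r0)) 0x0001
step 3: r0 <- ((11 + -6) + min(r2, tid)) 0xfffe
step 4: r0 <- 2                      0xffff
step 5: r0 <- min(tid, tid)          0xffff
step 6: r0 <- 2                      0xffff

Answer: 7 steps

r0: 2,2,2,2,2,2,2,2,2,2,2,2,2,2,2,2
r2: -7,1,2,3,4,5,6,7,8,9,10,11,12,13,14,15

steps = 7; useful = 81; efficiency = 81/112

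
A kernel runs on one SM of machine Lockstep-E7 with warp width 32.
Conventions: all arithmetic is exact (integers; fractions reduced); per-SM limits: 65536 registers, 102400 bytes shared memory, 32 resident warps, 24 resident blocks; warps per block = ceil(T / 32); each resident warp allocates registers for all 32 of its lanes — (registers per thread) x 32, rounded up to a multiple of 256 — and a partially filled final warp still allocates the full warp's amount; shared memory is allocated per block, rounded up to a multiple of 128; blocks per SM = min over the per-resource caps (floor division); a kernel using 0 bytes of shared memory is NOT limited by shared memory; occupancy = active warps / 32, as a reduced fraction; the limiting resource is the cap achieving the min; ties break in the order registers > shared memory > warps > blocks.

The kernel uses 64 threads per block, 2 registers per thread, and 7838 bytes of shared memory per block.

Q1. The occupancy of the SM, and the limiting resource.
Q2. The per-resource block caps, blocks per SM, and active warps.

Answer: occupancy 3/4, limited by shared memory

registers: 128 blocks
shared memory: 12 blocks
warps: 16 blocks
blocks: 24 blocks

Answer: 12 blocks, 24 active warps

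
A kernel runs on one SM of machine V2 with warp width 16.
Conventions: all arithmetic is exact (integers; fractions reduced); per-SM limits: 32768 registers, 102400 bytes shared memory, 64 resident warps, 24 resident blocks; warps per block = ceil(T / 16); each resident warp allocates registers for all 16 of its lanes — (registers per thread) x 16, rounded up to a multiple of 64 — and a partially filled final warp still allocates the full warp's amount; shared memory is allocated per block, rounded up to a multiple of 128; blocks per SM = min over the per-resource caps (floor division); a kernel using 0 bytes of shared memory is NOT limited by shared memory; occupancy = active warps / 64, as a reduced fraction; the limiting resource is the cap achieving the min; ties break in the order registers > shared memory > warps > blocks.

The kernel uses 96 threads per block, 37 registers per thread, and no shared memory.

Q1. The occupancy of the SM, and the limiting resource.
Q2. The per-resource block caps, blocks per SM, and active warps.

Answer: occupancy 3/4, limited by registers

registers: 8 blocks
shared memory: no limit (kernel uses none)
warps: 10 blocks
blocks: 24 blocks

Answer: 8 blocks, 48 active warps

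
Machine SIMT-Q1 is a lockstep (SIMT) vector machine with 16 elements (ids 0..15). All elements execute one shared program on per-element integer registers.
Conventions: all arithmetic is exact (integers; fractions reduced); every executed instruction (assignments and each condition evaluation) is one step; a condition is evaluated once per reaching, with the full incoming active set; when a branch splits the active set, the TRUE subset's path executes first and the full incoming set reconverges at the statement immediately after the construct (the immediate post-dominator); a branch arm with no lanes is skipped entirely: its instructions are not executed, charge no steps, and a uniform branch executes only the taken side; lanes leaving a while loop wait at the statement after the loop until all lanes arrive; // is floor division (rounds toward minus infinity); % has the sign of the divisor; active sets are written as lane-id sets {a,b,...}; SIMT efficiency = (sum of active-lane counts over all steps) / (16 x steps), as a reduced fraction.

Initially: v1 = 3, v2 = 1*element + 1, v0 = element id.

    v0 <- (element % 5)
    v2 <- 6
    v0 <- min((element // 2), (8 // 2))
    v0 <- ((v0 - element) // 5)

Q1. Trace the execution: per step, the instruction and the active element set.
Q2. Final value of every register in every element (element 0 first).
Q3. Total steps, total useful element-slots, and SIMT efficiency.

step 0: v0 <- (element % 5)          {0,1,2,3,4,5,6,7,8,9,10,11,12,13,14,15}
step 1: v2 <- 6                      {0,1,2,3,4,5,6,7,8,9,10,11,12,13,14,15}
step 2: v0 <- min((element // 2), (8 // 2)) {0,1,2,3,4,5,6,7,8,9,10,11,12,13,14,15}
step 3: v0 <- ((v0 - element) // 5)  {0,1,2,3,4,5,6,7,8,9,10,11,12,13,14,15}

Answer: 4 steps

v1: 3,3,3,3,3,3,3,3,3,3,3,3,3,3,3,3
v2: 6,6,6,6,6,6,6,6,6,6,6,6,6,6,6,6
v0: 0,-1,-1,-1,-1,-1,-1,-1,-1,-1,-2,-2,-2,-2,-2,-3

steps = 4; useful = 64; efficiency = 64/64 = 1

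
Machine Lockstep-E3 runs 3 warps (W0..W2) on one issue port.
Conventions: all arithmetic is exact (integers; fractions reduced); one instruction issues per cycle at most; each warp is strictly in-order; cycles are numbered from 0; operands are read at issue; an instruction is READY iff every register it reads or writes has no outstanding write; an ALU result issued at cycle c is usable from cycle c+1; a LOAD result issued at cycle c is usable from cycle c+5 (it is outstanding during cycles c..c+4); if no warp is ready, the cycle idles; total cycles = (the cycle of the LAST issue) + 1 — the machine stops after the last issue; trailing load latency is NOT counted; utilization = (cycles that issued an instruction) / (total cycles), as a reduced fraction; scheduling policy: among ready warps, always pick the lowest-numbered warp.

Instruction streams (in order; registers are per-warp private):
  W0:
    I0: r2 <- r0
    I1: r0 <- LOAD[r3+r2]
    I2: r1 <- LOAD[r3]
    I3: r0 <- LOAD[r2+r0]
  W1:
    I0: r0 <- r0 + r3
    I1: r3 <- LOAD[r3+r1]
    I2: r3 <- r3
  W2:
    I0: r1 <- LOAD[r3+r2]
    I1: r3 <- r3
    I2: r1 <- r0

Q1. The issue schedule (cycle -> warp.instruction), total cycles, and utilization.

cycle 0: W0.I0
cycle 1: W0.I1
cycle 2: W0.I2
cycle 3: W1.I0
cycle 4: W1.I1
cycle 5: W2.I0
cycle 6: W0.I3
cycle 7: W2.I1
cycle 8: idle
cycle 9: W1.I2
cycle 10: W2.I2

Answer: 11 cycles, utilization 10/11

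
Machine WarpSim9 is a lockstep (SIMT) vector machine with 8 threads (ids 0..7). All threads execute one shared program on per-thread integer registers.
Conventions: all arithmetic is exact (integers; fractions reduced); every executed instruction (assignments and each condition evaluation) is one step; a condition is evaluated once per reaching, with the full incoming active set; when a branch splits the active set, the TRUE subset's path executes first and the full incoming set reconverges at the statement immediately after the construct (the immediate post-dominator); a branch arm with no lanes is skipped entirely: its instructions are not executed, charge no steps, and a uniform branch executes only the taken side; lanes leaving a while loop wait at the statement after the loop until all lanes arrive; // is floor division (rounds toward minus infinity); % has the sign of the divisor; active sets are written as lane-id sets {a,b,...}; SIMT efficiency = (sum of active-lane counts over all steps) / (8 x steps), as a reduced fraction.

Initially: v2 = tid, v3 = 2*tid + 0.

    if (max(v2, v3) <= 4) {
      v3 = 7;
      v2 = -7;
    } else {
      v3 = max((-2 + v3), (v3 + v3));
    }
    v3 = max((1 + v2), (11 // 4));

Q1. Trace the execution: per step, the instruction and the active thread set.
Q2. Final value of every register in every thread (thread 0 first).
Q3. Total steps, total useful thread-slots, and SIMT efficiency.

step 0: eval (max(v2, v3) <= 4)      {0,1,2,3,4,5,6,7}
step 1: v3 <- 7                      {0,1,2}
step 2: v2 <- -7                     {0,1,2}
step 3: v3 <- max((-2 + v3), (v3 + v3)) {3,4,5,6,7}
step 4: v3 <- max((1 + v2), (11 // 4)) {0,1,2,3,4,5,6,7}

Answer: 5 steps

v2: -7,-7,-7,3,4,5,6,7
v3: 2,2,2,4,5,6,7,8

steps = 5; useful = 27; efficiency = 27/40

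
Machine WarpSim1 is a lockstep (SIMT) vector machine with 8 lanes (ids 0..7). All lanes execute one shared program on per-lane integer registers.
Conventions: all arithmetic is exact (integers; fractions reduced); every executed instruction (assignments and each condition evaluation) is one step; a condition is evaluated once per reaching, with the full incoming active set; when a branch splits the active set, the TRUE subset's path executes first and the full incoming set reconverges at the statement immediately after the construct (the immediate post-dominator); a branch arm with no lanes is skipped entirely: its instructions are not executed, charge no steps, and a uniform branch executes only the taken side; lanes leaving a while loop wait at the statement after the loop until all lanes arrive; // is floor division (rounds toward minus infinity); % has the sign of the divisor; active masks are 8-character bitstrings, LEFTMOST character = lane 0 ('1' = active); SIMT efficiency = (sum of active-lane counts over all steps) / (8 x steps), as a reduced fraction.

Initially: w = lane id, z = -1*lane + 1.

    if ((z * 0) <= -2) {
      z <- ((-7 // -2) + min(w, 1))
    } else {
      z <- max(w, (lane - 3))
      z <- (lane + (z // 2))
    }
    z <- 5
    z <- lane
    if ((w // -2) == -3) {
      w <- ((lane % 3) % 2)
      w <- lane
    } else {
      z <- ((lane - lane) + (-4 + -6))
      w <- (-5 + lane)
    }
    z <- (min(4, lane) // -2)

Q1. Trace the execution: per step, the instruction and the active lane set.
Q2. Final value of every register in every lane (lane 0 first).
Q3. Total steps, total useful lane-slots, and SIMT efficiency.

step 0: eval ((z * 0) <= -2)         11111111
step 1: z <- max(w, (lane - 3))      11111111
step 2: z <- (lane + (z // 2))       11111111
step 3: z <- 5                       11111111
step 4: z <- lane                    11111111
step 5: eval ((w // -2) == -3)       11111111
step 6: w <- ((lane % 3) % 2)        00000110
step 7: w <- lane                    00000110
step 8: z <- ((lane - lane) + (-4 + -6)) 11111001
step 9: w <- (-5 + lane)             11111001
step 10: z <- (min(4, lane) // -2)    11111111

Answer: 11 steps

w: -5,-4,-3,-2,-1,5,6,2
z: 0,-1,-1,-2,-2,-2,-2,-2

steps = 11; useful = 72; efficiency = 72/88 = 9/11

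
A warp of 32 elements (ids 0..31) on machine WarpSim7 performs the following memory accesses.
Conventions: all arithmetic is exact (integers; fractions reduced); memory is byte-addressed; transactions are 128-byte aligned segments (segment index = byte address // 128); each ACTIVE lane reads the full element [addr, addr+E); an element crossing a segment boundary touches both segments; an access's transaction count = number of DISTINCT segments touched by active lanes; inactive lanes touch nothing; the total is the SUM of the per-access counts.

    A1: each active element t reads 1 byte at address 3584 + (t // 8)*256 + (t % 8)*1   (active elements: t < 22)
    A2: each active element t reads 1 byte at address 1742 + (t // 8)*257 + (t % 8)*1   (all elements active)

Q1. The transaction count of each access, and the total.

A1: 3 transactions
A2: 4 transactions

Answer: 3,4; total 7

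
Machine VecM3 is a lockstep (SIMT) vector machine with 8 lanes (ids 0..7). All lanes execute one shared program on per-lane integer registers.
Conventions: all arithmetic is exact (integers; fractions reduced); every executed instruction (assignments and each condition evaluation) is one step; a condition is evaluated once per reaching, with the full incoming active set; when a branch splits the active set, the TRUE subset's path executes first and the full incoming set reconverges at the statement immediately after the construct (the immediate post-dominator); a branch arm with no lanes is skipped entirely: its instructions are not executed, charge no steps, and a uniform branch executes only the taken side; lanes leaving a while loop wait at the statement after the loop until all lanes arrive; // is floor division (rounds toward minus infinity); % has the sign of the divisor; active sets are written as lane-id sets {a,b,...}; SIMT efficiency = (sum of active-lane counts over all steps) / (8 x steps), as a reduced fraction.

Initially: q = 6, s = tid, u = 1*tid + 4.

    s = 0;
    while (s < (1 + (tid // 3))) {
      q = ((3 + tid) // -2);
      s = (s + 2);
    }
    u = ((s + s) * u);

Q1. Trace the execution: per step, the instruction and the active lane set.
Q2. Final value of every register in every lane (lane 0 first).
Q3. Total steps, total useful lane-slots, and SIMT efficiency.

step 0: s <- 0                       {0,1,2,3,4,5,6,7}
step 1: eval (s < (1 + (tid // 3)))  {0,1,2,3,4,5,6,7}
step 2: q <- ((3 + tid) // -2)       {0,1,2,3,4,5,6,7}
step 3: s <- (s + 2)                 {0,1,2,3,4,5,6,7}
step 4: eval (s < (1 + (tid // 3)))  {0,1,2,3,4,5,6,7}
step 5: q <- ((3 + tid) // -2)       {6,7}
step 6: s <- (s + 2)                 {6,7}
step 7: eval (s < (1 + (tid // 3)))  {6,7}
step 8: u <- ((s + s) * u)           {0,1,2,3,4,5,6,7}

Answer: 9 steps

q: -2,-2,-3,-3,-4,-4,-5,-5
s: 2,2,2,2,2,2,4,4
u: 16,20,24,28,32,36,80,88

steps = 9; useful = 54; efficiency = 54/72 = 3/4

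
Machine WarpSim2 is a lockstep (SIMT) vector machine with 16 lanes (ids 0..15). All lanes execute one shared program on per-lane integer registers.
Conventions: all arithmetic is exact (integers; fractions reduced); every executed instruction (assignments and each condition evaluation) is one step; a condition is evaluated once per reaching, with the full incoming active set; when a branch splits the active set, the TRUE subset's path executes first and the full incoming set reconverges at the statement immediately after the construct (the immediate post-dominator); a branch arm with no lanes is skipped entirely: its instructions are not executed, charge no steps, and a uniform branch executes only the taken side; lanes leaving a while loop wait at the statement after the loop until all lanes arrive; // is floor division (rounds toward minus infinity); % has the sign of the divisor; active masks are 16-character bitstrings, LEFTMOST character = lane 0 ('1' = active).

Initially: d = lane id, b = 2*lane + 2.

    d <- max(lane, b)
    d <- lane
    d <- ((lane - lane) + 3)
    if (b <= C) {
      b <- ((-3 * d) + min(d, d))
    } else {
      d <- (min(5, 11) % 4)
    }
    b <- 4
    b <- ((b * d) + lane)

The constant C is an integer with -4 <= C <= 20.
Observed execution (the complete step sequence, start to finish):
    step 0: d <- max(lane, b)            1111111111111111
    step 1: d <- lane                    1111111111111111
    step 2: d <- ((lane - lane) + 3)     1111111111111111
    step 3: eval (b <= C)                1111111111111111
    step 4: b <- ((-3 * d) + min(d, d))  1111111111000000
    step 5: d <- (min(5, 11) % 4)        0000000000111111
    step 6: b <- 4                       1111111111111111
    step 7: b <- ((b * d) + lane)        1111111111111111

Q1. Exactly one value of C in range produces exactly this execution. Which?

Answer: C = 20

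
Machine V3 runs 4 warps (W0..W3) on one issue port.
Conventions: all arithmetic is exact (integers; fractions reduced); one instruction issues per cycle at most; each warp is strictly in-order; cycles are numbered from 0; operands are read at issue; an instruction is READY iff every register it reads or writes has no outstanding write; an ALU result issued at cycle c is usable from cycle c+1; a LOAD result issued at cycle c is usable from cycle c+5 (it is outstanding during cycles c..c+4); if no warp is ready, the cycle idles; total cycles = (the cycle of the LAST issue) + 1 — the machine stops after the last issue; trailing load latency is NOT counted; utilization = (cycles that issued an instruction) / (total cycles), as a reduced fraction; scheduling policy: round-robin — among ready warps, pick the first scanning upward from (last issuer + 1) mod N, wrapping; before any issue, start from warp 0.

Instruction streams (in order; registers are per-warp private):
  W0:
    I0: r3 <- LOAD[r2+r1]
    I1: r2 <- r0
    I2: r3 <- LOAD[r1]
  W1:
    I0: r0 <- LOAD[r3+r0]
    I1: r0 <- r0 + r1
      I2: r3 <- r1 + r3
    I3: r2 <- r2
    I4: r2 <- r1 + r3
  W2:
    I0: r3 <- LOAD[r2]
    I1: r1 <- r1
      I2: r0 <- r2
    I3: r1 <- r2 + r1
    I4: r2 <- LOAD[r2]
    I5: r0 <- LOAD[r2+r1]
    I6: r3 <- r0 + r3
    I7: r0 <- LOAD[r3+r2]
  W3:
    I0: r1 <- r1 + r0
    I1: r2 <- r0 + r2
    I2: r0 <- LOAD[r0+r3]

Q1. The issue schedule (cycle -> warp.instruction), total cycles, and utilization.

cycle 0: W0.I0
cycle 1: W1.I0
cycle 2: W2.I0
cycle 3: W3.I0
cycle 4: W0.I1
cycle 5: W2.I1
cycle 6: W3.I1
cycle 7: W0.I2
cycle 8: W1.I1
cycle 9: W2.I2
cycle 10: W3.I2
cycle 11: W1.I2
cycle 12: W2.I3
cycle 13: W1.I3
cycle 14: W2.I4
cycle 15: W1.I4
cycle 16: idle
cycle 17: idle
cycle 18: idle
cycle 19: W2.I5
cycle 20: idle
cycle 21: idle
cycle 22: idle
cycle 23: idle
cycle 24: W2.I6
cycle 25: W2.I7

Answer: 26 cycles, utilization 19/26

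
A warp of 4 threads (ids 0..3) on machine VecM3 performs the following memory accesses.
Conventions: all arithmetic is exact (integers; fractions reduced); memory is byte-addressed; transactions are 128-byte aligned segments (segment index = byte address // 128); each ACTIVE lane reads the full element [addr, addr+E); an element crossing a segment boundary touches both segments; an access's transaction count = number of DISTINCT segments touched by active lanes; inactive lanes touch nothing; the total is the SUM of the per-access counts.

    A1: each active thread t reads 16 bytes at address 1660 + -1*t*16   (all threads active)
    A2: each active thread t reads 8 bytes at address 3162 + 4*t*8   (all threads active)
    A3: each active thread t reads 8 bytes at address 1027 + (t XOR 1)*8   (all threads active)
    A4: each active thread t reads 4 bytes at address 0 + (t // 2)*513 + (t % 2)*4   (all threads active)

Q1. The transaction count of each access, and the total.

A1: 2 transactions
A2: 2 transactions
A3: 1 transaction
A4: 2 transactions

Answer: 2,2,1,2; total 7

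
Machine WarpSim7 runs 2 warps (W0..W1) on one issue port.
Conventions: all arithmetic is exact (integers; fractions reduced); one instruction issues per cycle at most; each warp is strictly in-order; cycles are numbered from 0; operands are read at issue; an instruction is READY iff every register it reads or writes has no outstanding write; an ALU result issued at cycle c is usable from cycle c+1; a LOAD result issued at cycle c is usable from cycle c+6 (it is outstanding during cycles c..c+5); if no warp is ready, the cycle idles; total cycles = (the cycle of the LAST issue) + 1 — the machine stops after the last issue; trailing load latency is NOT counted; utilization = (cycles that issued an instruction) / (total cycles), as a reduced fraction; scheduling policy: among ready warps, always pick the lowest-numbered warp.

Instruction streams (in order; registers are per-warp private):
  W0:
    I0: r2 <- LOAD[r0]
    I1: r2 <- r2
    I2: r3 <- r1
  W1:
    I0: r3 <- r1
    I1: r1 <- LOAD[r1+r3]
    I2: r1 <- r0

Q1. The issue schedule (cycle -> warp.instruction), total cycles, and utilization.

cycle 0: W0.I0
cycle 1: W1.I0
cycle 2: W1.I1
cycle 3: idle
cycle 4: idle
cycle 5: idle
cycle 6: W0.I1
cycle 7: W0.I2
cycle 8: W1.I2

Answer: 9 cycles, utilization 2/3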